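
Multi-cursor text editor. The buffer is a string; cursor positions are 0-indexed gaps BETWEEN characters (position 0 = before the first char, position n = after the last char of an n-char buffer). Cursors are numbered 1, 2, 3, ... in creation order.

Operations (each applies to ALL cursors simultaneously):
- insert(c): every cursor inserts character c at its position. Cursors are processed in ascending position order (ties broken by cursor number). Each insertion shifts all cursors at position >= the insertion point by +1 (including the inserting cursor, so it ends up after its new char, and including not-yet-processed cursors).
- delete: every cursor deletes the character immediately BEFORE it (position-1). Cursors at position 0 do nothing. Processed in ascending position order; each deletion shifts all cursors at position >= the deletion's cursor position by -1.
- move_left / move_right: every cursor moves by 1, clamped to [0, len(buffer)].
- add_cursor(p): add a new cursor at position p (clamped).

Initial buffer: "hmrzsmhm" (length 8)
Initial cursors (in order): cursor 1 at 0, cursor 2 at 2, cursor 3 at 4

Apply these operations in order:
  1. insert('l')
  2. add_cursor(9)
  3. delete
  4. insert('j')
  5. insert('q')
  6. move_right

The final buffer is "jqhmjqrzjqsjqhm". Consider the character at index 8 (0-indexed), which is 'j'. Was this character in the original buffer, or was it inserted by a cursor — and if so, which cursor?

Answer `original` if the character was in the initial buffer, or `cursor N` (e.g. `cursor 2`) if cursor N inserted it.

Answer: cursor 3

Derivation:
After op 1 (insert('l')): buffer="lhmlrzlsmhm" (len 11), cursors c1@1 c2@4 c3@7, authorship 1..2..3....
After op 2 (add_cursor(9)): buffer="lhmlrzlsmhm" (len 11), cursors c1@1 c2@4 c3@7 c4@9, authorship 1..2..3....
After op 3 (delete): buffer="hmrzshm" (len 7), cursors c1@0 c2@2 c3@4 c4@5, authorship .......
After op 4 (insert('j')): buffer="jhmjrzjsjhm" (len 11), cursors c1@1 c2@4 c3@7 c4@9, authorship 1..2..3.4..
After op 5 (insert('q')): buffer="jqhmjqrzjqsjqhm" (len 15), cursors c1@2 c2@6 c3@10 c4@13, authorship 11..22..33.44..
After op 6 (move_right): buffer="jqhmjqrzjqsjqhm" (len 15), cursors c1@3 c2@7 c3@11 c4@14, authorship 11..22..33.44..
Authorship (.=original, N=cursor N): 1 1 . . 2 2 . . 3 3 . 4 4 . .
Index 8: author = 3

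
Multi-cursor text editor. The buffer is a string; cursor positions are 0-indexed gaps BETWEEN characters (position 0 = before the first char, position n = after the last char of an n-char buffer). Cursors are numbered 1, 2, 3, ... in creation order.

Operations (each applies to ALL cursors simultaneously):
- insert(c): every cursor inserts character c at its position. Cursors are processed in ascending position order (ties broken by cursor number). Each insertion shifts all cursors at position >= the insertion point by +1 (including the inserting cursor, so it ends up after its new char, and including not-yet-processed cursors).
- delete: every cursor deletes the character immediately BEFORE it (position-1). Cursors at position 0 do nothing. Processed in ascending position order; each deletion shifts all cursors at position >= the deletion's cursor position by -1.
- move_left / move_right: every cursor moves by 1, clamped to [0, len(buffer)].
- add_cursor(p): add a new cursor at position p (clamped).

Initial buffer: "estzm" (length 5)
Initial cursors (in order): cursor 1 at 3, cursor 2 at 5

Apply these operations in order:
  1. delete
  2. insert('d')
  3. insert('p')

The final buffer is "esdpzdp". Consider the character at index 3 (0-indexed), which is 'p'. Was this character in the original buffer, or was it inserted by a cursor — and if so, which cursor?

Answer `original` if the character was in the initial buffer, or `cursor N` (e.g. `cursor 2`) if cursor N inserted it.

After op 1 (delete): buffer="esz" (len 3), cursors c1@2 c2@3, authorship ...
After op 2 (insert('d')): buffer="esdzd" (len 5), cursors c1@3 c2@5, authorship ..1.2
After op 3 (insert('p')): buffer="esdpzdp" (len 7), cursors c1@4 c2@7, authorship ..11.22
Authorship (.=original, N=cursor N): . . 1 1 . 2 2
Index 3: author = 1

Answer: cursor 1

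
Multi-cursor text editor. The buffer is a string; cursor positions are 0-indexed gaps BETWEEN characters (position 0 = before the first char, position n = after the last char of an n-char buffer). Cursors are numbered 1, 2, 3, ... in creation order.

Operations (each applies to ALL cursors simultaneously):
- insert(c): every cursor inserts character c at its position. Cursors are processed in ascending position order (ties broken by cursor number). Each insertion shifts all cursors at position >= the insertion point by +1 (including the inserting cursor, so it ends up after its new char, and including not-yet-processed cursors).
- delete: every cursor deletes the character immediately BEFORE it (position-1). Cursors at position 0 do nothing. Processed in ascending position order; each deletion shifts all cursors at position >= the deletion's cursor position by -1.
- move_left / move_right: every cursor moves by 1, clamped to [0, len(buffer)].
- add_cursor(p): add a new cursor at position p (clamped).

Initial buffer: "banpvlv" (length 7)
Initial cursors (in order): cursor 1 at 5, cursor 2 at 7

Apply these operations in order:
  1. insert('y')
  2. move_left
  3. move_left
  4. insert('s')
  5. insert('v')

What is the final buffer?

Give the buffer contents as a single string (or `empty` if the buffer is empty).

After op 1 (insert('y')): buffer="banpvylvy" (len 9), cursors c1@6 c2@9, authorship .....1..2
After op 2 (move_left): buffer="banpvylvy" (len 9), cursors c1@5 c2@8, authorship .....1..2
After op 3 (move_left): buffer="banpvylvy" (len 9), cursors c1@4 c2@7, authorship .....1..2
After op 4 (insert('s')): buffer="banpsvylsvy" (len 11), cursors c1@5 c2@9, authorship ....1.1.2.2
After op 5 (insert('v')): buffer="banpsvvylsvvy" (len 13), cursors c1@6 c2@11, authorship ....11.1.22.2

Answer: banpsvvylsvvy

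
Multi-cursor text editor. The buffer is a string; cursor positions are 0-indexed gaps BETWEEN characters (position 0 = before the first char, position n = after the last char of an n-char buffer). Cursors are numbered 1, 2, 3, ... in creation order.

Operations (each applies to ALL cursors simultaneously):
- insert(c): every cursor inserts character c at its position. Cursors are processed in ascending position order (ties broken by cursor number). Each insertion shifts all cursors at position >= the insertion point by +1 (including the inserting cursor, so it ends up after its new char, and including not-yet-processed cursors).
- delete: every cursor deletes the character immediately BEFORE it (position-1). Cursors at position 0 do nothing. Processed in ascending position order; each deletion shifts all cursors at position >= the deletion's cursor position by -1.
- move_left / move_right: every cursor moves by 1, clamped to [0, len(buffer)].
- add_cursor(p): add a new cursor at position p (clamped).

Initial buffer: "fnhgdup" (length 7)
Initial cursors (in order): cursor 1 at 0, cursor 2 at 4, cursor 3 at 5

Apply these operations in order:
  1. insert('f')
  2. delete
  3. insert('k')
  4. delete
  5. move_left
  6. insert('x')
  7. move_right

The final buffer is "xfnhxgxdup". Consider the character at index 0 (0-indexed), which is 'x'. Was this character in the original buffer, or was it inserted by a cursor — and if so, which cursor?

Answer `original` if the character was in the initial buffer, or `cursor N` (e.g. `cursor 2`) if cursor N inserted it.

Answer: cursor 1

Derivation:
After op 1 (insert('f')): buffer="ffnhgfdfup" (len 10), cursors c1@1 c2@6 c3@8, authorship 1....2.3..
After op 2 (delete): buffer="fnhgdup" (len 7), cursors c1@0 c2@4 c3@5, authorship .......
After op 3 (insert('k')): buffer="kfnhgkdkup" (len 10), cursors c1@1 c2@6 c3@8, authorship 1....2.3..
After op 4 (delete): buffer="fnhgdup" (len 7), cursors c1@0 c2@4 c3@5, authorship .......
After op 5 (move_left): buffer="fnhgdup" (len 7), cursors c1@0 c2@3 c3@4, authorship .......
After op 6 (insert('x')): buffer="xfnhxgxdup" (len 10), cursors c1@1 c2@5 c3@7, authorship 1...2.3...
After op 7 (move_right): buffer="xfnhxgxdup" (len 10), cursors c1@2 c2@6 c3@8, authorship 1...2.3...
Authorship (.=original, N=cursor N): 1 . . . 2 . 3 . . .
Index 0: author = 1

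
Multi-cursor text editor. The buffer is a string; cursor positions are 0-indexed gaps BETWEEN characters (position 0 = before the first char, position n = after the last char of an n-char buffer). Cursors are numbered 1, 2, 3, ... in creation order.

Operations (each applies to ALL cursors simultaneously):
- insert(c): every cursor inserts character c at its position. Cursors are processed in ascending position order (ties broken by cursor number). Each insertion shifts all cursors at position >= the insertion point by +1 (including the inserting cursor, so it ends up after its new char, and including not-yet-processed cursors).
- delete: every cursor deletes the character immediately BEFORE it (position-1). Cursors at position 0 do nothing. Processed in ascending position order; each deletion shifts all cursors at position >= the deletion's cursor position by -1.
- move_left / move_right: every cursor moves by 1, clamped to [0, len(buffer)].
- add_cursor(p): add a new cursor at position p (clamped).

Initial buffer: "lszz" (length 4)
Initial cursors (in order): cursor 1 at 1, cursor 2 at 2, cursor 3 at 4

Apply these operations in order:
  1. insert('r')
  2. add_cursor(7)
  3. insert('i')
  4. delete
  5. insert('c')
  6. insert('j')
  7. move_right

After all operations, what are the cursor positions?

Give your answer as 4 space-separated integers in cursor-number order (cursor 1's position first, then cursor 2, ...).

After op 1 (insert('r')): buffer="lrsrzzr" (len 7), cursors c1@2 c2@4 c3@7, authorship .1.2..3
After op 2 (add_cursor(7)): buffer="lrsrzzr" (len 7), cursors c1@2 c2@4 c3@7 c4@7, authorship .1.2..3
After op 3 (insert('i')): buffer="lrisrizzrii" (len 11), cursors c1@3 c2@6 c3@11 c4@11, authorship .11.22..334
After op 4 (delete): buffer="lrsrzzr" (len 7), cursors c1@2 c2@4 c3@7 c4@7, authorship .1.2..3
After op 5 (insert('c')): buffer="lrcsrczzrcc" (len 11), cursors c1@3 c2@6 c3@11 c4@11, authorship .11.22..334
After op 6 (insert('j')): buffer="lrcjsrcjzzrccjj" (len 15), cursors c1@4 c2@8 c3@15 c4@15, authorship .111.222..33434
After op 7 (move_right): buffer="lrcjsrcjzzrccjj" (len 15), cursors c1@5 c2@9 c3@15 c4@15, authorship .111.222..33434

Answer: 5 9 15 15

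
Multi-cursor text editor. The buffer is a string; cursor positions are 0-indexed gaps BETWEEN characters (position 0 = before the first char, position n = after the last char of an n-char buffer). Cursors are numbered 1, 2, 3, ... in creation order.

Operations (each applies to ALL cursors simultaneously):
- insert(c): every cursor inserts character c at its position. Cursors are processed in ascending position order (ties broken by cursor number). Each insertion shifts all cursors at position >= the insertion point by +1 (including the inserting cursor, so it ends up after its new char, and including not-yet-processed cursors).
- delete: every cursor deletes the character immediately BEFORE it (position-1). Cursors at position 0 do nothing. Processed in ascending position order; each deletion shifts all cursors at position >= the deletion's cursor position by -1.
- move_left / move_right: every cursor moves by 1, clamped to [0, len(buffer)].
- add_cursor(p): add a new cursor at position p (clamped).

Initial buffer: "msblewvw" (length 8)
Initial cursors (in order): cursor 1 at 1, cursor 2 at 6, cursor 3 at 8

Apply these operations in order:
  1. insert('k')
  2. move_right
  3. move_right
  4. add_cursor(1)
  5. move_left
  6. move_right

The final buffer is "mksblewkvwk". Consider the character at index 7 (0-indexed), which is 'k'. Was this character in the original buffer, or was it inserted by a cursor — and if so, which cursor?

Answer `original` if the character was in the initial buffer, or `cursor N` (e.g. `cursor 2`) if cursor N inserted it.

Answer: cursor 2

Derivation:
After op 1 (insert('k')): buffer="mksblewkvwk" (len 11), cursors c1@2 c2@8 c3@11, authorship .1.....2..3
After op 2 (move_right): buffer="mksblewkvwk" (len 11), cursors c1@3 c2@9 c3@11, authorship .1.....2..3
After op 3 (move_right): buffer="mksblewkvwk" (len 11), cursors c1@4 c2@10 c3@11, authorship .1.....2..3
After op 4 (add_cursor(1)): buffer="mksblewkvwk" (len 11), cursors c4@1 c1@4 c2@10 c3@11, authorship .1.....2..3
After op 5 (move_left): buffer="mksblewkvwk" (len 11), cursors c4@0 c1@3 c2@9 c3@10, authorship .1.....2..3
After op 6 (move_right): buffer="mksblewkvwk" (len 11), cursors c4@1 c1@4 c2@10 c3@11, authorship .1.....2..3
Authorship (.=original, N=cursor N): . 1 . . . . . 2 . . 3
Index 7: author = 2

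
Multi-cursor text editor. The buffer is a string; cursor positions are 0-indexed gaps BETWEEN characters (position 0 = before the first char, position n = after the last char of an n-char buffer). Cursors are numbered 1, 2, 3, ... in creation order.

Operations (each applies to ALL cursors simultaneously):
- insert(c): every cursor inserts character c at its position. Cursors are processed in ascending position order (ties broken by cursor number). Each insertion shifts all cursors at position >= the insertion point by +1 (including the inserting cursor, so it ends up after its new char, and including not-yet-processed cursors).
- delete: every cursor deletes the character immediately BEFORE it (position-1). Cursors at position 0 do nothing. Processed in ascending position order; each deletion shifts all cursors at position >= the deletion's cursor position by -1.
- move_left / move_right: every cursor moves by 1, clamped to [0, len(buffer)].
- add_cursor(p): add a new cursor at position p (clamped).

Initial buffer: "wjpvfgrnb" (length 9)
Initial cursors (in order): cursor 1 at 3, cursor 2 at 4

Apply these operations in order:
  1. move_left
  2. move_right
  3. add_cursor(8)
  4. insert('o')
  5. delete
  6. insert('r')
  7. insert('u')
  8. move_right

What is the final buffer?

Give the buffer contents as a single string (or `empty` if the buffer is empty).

After op 1 (move_left): buffer="wjpvfgrnb" (len 9), cursors c1@2 c2@3, authorship .........
After op 2 (move_right): buffer="wjpvfgrnb" (len 9), cursors c1@3 c2@4, authorship .........
After op 3 (add_cursor(8)): buffer="wjpvfgrnb" (len 9), cursors c1@3 c2@4 c3@8, authorship .........
After op 4 (insert('o')): buffer="wjpovofgrnob" (len 12), cursors c1@4 c2@6 c3@11, authorship ...1.2....3.
After op 5 (delete): buffer="wjpvfgrnb" (len 9), cursors c1@3 c2@4 c3@8, authorship .........
After op 6 (insert('r')): buffer="wjprvrfgrnrb" (len 12), cursors c1@4 c2@6 c3@11, authorship ...1.2....3.
After op 7 (insert('u')): buffer="wjpruvrufgrnrub" (len 15), cursors c1@5 c2@8 c3@14, authorship ...11.22....33.
After op 8 (move_right): buffer="wjpruvrufgrnrub" (len 15), cursors c1@6 c2@9 c3@15, authorship ...11.22....33.

Answer: wjpruvrufgrnrub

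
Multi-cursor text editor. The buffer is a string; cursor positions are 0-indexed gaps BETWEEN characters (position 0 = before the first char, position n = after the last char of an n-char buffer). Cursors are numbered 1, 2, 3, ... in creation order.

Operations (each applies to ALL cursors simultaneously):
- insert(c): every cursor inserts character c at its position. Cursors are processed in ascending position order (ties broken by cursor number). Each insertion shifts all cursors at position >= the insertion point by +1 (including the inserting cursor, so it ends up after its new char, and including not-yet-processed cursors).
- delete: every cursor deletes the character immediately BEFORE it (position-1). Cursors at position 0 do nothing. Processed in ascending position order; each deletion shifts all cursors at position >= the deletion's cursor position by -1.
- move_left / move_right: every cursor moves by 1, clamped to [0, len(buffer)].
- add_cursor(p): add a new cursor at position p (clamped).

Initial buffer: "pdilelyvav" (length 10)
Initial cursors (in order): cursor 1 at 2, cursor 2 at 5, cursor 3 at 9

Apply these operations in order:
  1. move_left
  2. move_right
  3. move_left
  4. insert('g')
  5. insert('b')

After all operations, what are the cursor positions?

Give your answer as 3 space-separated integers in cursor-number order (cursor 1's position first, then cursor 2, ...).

After op 1 (move_left): buffer="pdilelyvav" (len 10), cursors c1@1 c2@4 c3@8, authorship ..........
After op 2 (move_right): buffer="pdilelyvav" (len 10), cursors c1@2 c2@5 c3@9, authorship ..........
After op 3 (move_left): buffer="pdilelyvav" (len 10), cursors c1@1 c2@4 c3@8, authorship ..........
After op 4 (insert('g')): buffer="pgdilgelyvgav" (len 13), cursors c1@2 c2@6 c3@11, authorship .1...2....3..
After op 5 (insert('b')): buffer="pgbdilgbelyvgbav" (len 16), cursors c1@3 c2@8 c3@14, authorship .11...22....33..

Answer: 3 8 14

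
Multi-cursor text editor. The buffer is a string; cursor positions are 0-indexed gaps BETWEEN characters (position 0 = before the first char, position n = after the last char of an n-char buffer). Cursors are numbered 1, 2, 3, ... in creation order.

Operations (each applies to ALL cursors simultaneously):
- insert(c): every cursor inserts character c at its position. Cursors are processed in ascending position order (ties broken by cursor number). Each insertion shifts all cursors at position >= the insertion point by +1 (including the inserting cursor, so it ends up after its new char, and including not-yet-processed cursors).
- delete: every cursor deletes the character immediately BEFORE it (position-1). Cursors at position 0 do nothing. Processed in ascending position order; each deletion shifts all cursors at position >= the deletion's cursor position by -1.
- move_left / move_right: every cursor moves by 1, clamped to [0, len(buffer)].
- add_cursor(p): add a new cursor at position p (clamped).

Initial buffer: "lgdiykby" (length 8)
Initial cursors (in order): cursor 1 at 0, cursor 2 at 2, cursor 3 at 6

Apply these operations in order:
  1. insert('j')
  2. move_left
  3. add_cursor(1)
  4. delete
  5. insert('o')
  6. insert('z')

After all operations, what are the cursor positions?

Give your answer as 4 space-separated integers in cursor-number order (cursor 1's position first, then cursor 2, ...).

Answer: 4 7 13 4

Derivation:
After op 1 (insert('j')): buffer="jlgjdiykjby" (len 11), cursors c1@1 c2@4 c3@9, authorship 1..2....3..
After op 2 (move_left): buffer="jlgjdiykjby" (len 11), cursors c1@0 c2@3 c3@8, authorship 1..2....3..
After op 3 (add_cursor(1)): buffer="jlgjdiykjby" (len 11), cursors c1@0 c4@1 c2@3 c3@8, authorship 1..2....3..
After op 4 (delete): buffer="ljdiyjby" (len 8), cursors c1@0 c4@0 c2@1 c3@5, authorship .2...3..
After op 5 (insert('o')): buffer="oolojdiyojby" (len 12), cursors c1@2 c4@2 c2@4 c3@9, authorship 14.22...33..
After op 6 (insert('z')): buffer="oozzlozjdiyozjby" (len 16), cursors c1@4 c4@4 c2@7 c3@13, authorship 1414.222...333..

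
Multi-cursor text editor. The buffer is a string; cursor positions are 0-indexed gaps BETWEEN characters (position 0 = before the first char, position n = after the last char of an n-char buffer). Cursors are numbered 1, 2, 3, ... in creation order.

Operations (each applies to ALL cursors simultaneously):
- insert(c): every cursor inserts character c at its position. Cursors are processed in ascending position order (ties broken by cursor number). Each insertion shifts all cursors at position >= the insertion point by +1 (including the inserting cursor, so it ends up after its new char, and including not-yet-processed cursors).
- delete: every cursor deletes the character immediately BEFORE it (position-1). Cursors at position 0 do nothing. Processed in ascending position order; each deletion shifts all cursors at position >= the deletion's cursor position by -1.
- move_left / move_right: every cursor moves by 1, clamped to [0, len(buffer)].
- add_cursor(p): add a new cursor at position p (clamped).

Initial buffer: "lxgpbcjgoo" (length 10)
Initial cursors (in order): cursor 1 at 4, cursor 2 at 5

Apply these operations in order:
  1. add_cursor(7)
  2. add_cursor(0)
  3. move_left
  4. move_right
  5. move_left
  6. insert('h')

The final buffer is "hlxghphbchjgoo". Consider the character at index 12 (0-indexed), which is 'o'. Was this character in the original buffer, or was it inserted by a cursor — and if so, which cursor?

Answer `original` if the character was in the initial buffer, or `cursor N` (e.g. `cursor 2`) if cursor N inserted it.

Answer: original

Derivation:
After op 1 (add_cursor(7)): buffer="lxgpbcjgoo" (len 10), cursors c1@4 c2@5 c3@7, authorship ..........
After op 2 (add_cursor(0)): buffer="lxgpbcjgoo" (len 10), cursors c4@0 c1@4 c2@5 c3@7, authorship ..........
After op 3 (move_left): buffer="lxgpbcjgoo" (len 10), cursors c4@0 c1@3 c2@4 c3@6, authorship ..........
After op 4 (move_right): buffer="lxgpbcjgoo" (len 10), cursors c4@1 c1@4 c2@5 c3@7, authorship ..........
After op 5 (move_left): buffer="lxgpbcjgoo" (len 10), cursors c4@0 c1@3 c2@4 c3@6, authorship ..........
After op 6 (insert('h')): buffer="hlxghphbchjgoo" (len 14), cursors c4@1 c1@5 c2@7 c3@10, authorship 4...1.2..3....
Authorship (.=original, N=cursor N): 4 . . . 1 . 2 . . 3 . . . .
Index 12: author = original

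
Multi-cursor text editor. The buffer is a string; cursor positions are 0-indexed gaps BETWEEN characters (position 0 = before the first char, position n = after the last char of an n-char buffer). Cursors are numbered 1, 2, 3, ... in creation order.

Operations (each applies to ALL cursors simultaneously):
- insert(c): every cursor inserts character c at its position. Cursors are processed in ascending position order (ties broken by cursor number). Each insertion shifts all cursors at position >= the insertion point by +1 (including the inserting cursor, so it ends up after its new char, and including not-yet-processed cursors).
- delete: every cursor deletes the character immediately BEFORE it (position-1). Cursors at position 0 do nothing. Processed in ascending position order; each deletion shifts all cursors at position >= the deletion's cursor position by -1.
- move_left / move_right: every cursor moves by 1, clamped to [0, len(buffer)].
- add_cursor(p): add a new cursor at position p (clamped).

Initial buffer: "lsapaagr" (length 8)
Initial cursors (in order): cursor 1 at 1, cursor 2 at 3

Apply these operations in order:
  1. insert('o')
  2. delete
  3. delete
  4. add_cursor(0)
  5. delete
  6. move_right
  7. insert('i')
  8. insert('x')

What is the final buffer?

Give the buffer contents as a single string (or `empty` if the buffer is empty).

Answer: piiixxxaagr

Derivation:
After op 1 (insert('o')): buffer="losaopaagr" (len 10), cursors c1@2 c2@5, authorship .1..2.....
After op 2 (delete): buffer="lsapaagr" (len 8), cursors c1@1 c2@3, authorship ........
After op 3 (delete): buffer="spaagr" (len 6), cursors c1@0 c2@1, authorship ......
After op 4 (add_cursor(0)): buffer="spaagr" (len 6), cursors c1@0 c3@0 c2@1, authorship ......
After op 5 (delete): buffer="paagr" (len 5), cursors c1@0 c2@0 c3@0, authorship .....
After op 6 (move_right): buffer="paagr" (len 5), cursors c1@1 c2@1 c3@1, authorship .....
After op 7 (insert('i')): buffer="piiiaagr" (len 8), cursors c1@4 c2@4 c3@4, authorship .123....
After op 8 (insert('x')): buffer="piiixxxaagr" (len 11), cursors c1@7 c2@7 c3@7, authorship .123123....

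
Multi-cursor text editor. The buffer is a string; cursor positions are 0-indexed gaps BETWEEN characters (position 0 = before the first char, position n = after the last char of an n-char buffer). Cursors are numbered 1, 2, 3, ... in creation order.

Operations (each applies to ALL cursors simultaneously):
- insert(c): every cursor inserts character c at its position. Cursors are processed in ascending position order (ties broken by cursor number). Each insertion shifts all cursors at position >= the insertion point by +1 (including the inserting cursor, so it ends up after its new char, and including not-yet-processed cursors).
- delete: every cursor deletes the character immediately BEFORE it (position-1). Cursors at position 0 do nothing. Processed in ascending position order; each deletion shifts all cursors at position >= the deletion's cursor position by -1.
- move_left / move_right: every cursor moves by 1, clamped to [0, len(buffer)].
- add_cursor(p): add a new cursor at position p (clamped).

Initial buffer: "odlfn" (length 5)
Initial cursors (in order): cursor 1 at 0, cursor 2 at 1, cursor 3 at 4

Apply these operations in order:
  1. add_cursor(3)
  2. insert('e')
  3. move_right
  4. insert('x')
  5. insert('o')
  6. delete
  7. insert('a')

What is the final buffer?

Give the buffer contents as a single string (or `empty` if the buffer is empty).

Answer: eoxaedxalefxaenxa

Derivation:
After op 1 (add_cursor(3)): buffer="odlfn" (len 5), cursors c1@0 c2@1 c4@3 c3@4, authorship .....
After op 2 (insert('e')): buffer="eoedlefen" (len 9), cursors c1@1 c2@3 c4@6 c3@8, authorship 1.2..4.3.
After op 3 (move_right): buffer="eoedlefen" (len 9), cursors c1@2 c2@4 c4@7 c3@9, authorship 1.2..4.3.
After op 4 (insert('x')): buffer="eoxedxlefxenx" (len 13), cursors c1@3 c2@6 c4@10 c3@13, authorship 1.12.2.4.43.3
After op 5 (insert('o')): buffer="eoxoedxolefxoenxo" (len 17), cursors c1@4 c2@8 c4@13 c3@17, authorship 1.112.22.4.443.33
After op 6 (delete): buffer="eoxedxlefxenx" (len 13), cursors c1@3 c2@6 c4@10 c3@13, authorship 1.12.2.4.43.3
After op 7 (insert('a')): buffer="eoxaedxalefxaenxa" (len 17), cursors c1@4 c2@8 c4@13 c3@17, authorship 1.112.22.4.443.33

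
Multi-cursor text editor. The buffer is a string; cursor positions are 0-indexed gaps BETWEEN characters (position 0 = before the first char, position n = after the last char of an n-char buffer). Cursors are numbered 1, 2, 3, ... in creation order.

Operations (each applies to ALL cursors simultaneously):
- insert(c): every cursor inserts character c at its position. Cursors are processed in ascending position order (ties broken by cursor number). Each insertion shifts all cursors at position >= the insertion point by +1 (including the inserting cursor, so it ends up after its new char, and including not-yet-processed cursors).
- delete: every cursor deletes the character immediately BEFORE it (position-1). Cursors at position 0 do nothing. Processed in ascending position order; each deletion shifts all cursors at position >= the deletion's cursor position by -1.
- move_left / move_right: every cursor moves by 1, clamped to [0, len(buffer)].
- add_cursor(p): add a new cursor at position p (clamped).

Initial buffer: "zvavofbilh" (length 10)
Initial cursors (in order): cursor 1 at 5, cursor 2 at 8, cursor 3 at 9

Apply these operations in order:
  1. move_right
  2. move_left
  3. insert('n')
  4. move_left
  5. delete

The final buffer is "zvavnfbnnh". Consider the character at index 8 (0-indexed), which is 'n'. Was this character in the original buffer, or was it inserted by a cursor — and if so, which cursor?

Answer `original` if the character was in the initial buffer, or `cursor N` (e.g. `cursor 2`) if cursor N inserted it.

After op 1 (move_right): buffer="zvavofbilh" (len 10), cursors c1@6 c2@9 c3@10, authorship ..........
After op 2 (move_left): buffer="zvavofbilh" (len 10), cursors c1@5 c2@8 c3@9, authorship ..........
After op 3 (insert('n')): buffer="zvavonfbinlnh" (len 13), cursors c1@6 c2@10 c3@12, authorship .....1...2.3.
After op 4 (move_left): buffer="zvavonfbinlnh" (len 13), cursors c1@5 c2@9 c3@11, authorship .....1...2.3.
After op 5 (delete): buffer="zvavnfbnnh" (len 10), cursors c1@4 c2@7 c3@8, authorship ....1..23.
Authorship (.=original, N=cursor N): . . . . 1 . . 2 3 .
Index 8: author = 3

Answer: cursor 3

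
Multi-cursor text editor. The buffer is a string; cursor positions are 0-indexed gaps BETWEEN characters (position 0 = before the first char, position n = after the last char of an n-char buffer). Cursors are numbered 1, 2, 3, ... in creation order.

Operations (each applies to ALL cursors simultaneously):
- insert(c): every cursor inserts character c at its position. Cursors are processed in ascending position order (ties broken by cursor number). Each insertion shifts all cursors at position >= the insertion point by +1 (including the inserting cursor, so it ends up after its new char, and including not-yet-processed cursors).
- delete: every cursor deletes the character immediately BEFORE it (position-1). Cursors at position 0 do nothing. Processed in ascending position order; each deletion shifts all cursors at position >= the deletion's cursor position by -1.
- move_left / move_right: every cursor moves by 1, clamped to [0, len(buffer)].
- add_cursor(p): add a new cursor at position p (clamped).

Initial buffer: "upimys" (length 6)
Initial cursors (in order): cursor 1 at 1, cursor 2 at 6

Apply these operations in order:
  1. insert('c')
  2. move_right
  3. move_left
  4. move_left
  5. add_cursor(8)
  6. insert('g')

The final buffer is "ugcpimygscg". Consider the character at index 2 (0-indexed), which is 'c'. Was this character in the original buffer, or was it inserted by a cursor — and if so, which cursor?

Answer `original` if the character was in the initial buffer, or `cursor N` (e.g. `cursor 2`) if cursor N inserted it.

After op 1 (insert('c')): buffer="ucpimysc" (len 8), cursors c1@2 c2@8, authorship .1.....2
After op 2 (move_right): buffer="ucpimysc" (len 8), cursors c1@3 c2@8, authorship .1.....2
After op 3 (move_left): buffer="ucpimysc" (len 8), cursors c1@2 c2@7, authorship .1.....2
After op 4 (move_left): buffer="ucpimysc" (len 8), cursors c1@1 c2@6, authorship .1.....2
After op 5 (add_cursor(8)): buffer="ucpimysc" (len 8), cursors c1@1 c2@6 c3@8, authorship .1.....2
After op 6 (insert('g')): buffer="ugcpimygscg" (len 11), cursors c1@2 c2@8 c3@11, authorship .11....2.23
Authorship (.=original, N=cursor N): . 1 1 . . . . 2 . 2 3
Index 2: author = 1

Answer: cursor 1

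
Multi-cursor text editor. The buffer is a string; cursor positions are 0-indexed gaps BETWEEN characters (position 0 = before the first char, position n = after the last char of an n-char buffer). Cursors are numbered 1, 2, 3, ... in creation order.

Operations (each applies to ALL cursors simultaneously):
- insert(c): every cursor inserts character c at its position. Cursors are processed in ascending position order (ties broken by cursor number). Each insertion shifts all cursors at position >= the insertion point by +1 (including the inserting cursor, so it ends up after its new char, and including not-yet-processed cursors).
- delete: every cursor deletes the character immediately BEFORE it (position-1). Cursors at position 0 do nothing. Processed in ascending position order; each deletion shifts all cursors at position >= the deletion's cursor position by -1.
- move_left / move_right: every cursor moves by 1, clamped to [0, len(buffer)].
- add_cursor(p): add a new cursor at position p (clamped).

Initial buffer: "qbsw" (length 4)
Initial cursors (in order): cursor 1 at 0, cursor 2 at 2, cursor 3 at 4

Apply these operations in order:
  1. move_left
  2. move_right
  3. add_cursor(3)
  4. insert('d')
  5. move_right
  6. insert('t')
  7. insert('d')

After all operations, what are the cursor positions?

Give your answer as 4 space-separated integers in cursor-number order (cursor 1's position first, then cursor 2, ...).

After op 1 (move_left): buffer="qbsw" (len 4), cursors c1@0 c2@1 c3@3, authorship ....
After op 2 (move_right): buffer="qbsw" (len 4), cursors c1@1 c2@2 c3@4, authorship ....
After op 3 (add_cursor(3)): buffer="qbsw" (len 4), cursors c1@1 c2@2 c4@3 c3@4, authorship ....
After op 4 (insert('d')): buffer="qdbdsdwd" (len 8), cursors c1@2 c2@4 c4@6 c3@8, authorship .1.2.4.3
After op 5 (move_right): buffer="qdbdsdwd" (len 8), cursors c1@3 c2@5 c4@7 c3@8, authorship .1.2.4.3
After op 6 (insert('t')): buffer="qdbtdstdwtdt" (len 12), cursors c1@4 c2@7 c4@10 c3@12, authorship .1.12.24.433
After op 7 (insert('d')): buffer="qdbtddstddwtddtd" (len 16), cursors c1@5 c2@9 c4@13 c3@16, authorship .1.112.224.44333

Answer: 5 9 16 13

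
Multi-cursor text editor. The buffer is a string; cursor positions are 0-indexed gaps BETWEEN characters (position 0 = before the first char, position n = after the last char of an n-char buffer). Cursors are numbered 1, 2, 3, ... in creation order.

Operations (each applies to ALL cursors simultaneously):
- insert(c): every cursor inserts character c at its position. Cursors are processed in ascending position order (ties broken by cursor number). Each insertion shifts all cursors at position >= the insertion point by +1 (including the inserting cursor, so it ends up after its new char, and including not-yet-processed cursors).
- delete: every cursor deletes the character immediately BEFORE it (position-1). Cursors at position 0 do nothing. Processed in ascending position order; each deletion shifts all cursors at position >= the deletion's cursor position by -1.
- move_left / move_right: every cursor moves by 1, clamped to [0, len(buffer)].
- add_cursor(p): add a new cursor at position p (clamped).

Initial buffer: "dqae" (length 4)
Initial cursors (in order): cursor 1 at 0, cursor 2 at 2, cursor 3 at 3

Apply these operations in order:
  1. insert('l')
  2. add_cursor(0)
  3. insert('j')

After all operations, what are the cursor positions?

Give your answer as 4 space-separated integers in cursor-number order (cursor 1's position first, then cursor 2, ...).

Answer: 3 7 10 1

Derivation:
After op 1 (insert('l')): buffer="ldqlale" (len 7), cursors c1@1 c2@4 c3@6, authorship 1..2.3.
After op 2 (add_cursor(0)): buffer="ldqlale" (len 7), cursors c4@0 c1@1 c2@4 c3@6, authorship 1..2.3.
After op 3 (insert('j')): buffer="jljdqljalje" (len 11), cursors c4@1 c1@3 c2@7 c3@10, authorship 411..22.33.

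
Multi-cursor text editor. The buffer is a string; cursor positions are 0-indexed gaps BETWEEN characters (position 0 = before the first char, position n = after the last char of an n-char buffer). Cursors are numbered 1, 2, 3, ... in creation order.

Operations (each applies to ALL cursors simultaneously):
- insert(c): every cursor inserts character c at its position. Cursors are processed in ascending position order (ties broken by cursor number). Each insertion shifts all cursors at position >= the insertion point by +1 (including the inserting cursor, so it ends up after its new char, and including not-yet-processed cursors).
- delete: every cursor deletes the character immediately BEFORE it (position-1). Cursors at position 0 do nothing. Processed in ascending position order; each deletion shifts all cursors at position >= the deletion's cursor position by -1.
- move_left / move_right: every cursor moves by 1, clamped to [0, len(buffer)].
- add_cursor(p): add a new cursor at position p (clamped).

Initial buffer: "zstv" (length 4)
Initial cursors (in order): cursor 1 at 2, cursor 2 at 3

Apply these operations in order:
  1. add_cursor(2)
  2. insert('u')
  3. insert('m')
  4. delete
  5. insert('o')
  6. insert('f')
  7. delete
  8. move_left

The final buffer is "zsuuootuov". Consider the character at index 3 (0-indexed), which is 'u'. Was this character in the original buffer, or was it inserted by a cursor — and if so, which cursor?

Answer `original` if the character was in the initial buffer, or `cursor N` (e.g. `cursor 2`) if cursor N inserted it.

Answer: cursor 3

Derivation:
After op 1 (add_cursor(2)): buffer="zstv" (len 4), cursors c1@2 c3@2 c2@3, authorship ....
After op 2 (insert('u')): buffer="zsuutuv" (len 7), cursors c1@4 c3@4 c2@6, authorship ..13.2.
After op 3 (insert('m')): buffer="zsuummtumv" (len 10), cursors c1@6 c3@6 c2@9, authorship ..1313.22.
After op 4 (delete): buffer="zsuutuv" (len 7), cursors c1@4 c3@4 c2@6, authorship ..13.2.
After op 5 (insert('o')): buffer="zsuuootuov" (len 10), cursors c1@6 c3@6 c2@9, authorship ..1313.22.
After op 6 (insert('f')): buffer="zsuuoofftuofv" (len 13), cursors c1@8 c3@8 c2@12, authorship ..131313.222.
After op 7 (delete): buffer="zsuuootuov" (len 10), cursors c1@6 c3@6 c2@9, authorship ..1313.22.
After op 8 (move_left): buffer="zsuuootuov" (len 10), cursors c1@5 c3@5 c2@8, authorship ..1313.22.
Authorship (.=original, N=cursor N): . . 1 3 1 3 . 2 2 .
Index 3: author = 3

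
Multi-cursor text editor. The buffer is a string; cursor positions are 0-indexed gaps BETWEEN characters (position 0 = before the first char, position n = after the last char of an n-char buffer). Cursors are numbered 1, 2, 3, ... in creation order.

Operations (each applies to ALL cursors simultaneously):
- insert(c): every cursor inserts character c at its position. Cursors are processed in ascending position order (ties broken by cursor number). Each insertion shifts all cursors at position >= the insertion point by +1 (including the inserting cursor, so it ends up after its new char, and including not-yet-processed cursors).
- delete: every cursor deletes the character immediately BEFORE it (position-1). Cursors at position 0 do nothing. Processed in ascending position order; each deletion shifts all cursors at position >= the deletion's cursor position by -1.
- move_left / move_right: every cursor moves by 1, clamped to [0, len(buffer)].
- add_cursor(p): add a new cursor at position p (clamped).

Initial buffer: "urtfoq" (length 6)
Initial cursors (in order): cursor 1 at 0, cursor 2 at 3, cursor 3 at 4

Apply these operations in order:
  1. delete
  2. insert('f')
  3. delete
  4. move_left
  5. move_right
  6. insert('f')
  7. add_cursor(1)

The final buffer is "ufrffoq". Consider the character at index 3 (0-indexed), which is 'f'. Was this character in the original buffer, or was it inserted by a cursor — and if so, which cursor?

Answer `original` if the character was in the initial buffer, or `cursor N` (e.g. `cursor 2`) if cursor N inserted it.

After op 1 (delete): buffer="uroq" (len 4), cursors c1@0 c2@2 c3@2, authorship ....
After op 2 (insert('f')): buffer="furffoq" (len 7), cursors c1@1 c2@5 c3@5, authorship 1..23..
After op 3 (delete): buffer="uroq" (len 4), cursors c1@0 c2@2 c3@2, authorship ....
After op 4 (move_left): buffer="uroq" (len 4), cursors c1@0 c2@1 c3@1, authorship ....
After op 5 (move_right): buffer="uroq" (len 4), cursors c1@1 c2@2 c3@2, authorship ....
After op 6 (insert('f')): buffer="ufrffoq" (len 7), cursors c1@2 c2@5 c3@5, authorship .1.23..
After op 7 (add_cursor(1)): buffer="ufrffoq" (len 7), cursors c4@1 c1@2 c2@5 c3@5, authorship .1.23..
Authorship (.=original, N=cursor N): . 1 . 2 3 . .
Index 3: author = 2

Answer: cursor 2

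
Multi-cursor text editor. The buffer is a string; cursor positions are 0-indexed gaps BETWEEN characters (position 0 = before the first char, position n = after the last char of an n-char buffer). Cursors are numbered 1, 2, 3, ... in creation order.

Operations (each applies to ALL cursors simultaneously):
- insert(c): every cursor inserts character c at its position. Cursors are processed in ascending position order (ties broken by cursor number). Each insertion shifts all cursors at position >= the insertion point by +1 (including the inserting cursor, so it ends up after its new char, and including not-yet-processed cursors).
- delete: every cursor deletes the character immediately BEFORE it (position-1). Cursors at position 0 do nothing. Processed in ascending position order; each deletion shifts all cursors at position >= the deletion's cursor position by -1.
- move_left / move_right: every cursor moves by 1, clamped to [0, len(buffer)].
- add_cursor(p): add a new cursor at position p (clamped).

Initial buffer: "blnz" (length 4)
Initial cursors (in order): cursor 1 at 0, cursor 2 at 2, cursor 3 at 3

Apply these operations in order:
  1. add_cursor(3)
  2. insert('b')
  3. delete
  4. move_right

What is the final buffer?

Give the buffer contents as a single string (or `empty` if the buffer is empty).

After op 1 (add_cursor(3)): buffer="blnz" (len 4), cursors c1@0 c2@2 c3@3 c4@3, authorship ....
After op 2 (insert('b')): buffer="bblbnbbz" (len 8), cursors c1@1 c2@4 c3@7 c4@7, authorship 1..2.34.
After op 3 (delete): buffer="blnz" (len 4), cursors c1@0 c2@2 c3@3 c4@3, authorship ....
After op 4 (move_right): buffer="blnz" (len 4), cursors c1@1 c2@3 c3@4 c4@4, authorship ....

Answer: blnz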